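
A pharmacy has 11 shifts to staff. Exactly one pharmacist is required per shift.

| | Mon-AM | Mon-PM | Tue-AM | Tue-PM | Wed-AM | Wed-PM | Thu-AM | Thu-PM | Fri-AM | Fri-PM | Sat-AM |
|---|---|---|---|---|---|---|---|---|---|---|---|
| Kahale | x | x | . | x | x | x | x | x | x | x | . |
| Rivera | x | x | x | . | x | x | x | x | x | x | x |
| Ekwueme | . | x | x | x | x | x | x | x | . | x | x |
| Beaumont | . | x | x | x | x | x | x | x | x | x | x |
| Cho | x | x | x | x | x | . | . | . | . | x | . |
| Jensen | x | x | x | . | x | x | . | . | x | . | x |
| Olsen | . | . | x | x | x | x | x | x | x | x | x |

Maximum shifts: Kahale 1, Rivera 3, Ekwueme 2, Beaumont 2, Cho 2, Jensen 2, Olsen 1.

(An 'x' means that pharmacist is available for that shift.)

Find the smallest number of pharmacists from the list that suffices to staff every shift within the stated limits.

11 slots to fill and no one can take more than 3, so at least ⌈11/3⌉ = 4 pharmacists are needed.
Any 4 pharmacists together have capacity at most 3+2+2+2 = 9 < 11 slots, so 4 can never suffice.
Rivera, Ekwueme, Beaumont, Cho, and Jensen alone can cover everything: Mon-AM→Rivera, Mon-PM→Cho, Tue-AM→Cho, Tue-PM→Ekwueme, Wed-AM→Jensen, Wed-PM→Ekwueme, Thu-AM→Rivera, Thu-PM→Rivera, Fri-AM→Beaumont, Fri-PM→Beaumont, Sat-AM→Jensen.

5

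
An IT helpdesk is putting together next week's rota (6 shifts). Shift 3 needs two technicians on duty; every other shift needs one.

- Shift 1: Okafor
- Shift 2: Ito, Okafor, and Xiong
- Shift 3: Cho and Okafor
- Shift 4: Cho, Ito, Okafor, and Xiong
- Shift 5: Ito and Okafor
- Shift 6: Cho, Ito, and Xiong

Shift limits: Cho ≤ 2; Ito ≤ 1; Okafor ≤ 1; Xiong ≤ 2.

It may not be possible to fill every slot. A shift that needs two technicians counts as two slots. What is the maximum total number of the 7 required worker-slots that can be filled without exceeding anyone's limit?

Total capacity across all technicians is 2+1+1+2 = 6, and 7 slots are needed, so at most 6 can be filled.
An assignment achieving 6: Shift 1→Okafor, Shift 2→Xiong, Shift 3→Cho, Shift 4→Xiong, Shift 5→Ito, Shift 6→Cho.
Loads: Cho 2/2, Ito 1/1, Okafor 1/1, Xiong 2/2.

6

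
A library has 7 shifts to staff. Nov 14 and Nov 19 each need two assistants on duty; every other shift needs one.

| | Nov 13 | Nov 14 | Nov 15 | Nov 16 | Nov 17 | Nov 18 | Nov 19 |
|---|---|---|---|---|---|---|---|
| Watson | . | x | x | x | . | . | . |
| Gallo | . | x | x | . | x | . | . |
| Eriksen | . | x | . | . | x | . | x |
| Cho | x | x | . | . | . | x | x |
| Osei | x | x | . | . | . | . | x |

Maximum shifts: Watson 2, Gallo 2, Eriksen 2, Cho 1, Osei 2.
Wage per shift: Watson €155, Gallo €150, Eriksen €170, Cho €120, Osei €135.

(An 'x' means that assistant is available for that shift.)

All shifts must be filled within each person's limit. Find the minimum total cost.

€1340

Nov 16 can only be covered by Watson, so that assignment is forced.
Nov 18 can only be covered by Cho, so that assignment is forced.
Picking the cheapest available assistant for each shift independently would cost €1205, but that ignores the shift limits.
An optimal schedule: Nov 13→Osei, Nov 14→Gallo+Eriksen, Nov 15→Watson, Nov 16→Watson, Nov 17→Gallo, Nov 18→Cho, Nov 19→Eriksen+Osei.
Total: 135 + 150 + 170 + 155 + 155 + 150 + 120 + 170 + 135 = €1340.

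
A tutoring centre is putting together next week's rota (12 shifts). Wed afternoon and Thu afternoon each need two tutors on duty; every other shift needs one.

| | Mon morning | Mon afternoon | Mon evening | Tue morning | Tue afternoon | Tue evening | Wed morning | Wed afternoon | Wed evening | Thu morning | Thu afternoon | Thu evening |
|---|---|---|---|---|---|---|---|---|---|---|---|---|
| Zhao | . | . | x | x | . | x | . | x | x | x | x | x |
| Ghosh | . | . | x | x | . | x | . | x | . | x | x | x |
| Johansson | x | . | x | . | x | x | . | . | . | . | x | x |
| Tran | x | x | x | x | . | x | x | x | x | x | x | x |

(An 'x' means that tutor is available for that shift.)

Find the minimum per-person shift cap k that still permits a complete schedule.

With 4 tutors and 14 worker-slots to fill, someone must work at least ⌈14/4⌉ = 4 shifts, so k ≥ 4.
k = 4 works: Mon morning→Johansson, Mon afternoon→Tran, Mon evening→Ghosh, Tue morning→Zhao, Tue afternoon→Johansson, Tue evening→Ghosh, Wed morning→Tran, Wed afternoon→Zhao+Ghosh, Wed evening→Zhao, Thu morning→Zhao, Thu afternoon→Johansson+Tran, Thu evening→Ghosh.
Loads: Zhao 4, Ghosh 4, Johansson 3, Tran 3 — all ≤ 4.

4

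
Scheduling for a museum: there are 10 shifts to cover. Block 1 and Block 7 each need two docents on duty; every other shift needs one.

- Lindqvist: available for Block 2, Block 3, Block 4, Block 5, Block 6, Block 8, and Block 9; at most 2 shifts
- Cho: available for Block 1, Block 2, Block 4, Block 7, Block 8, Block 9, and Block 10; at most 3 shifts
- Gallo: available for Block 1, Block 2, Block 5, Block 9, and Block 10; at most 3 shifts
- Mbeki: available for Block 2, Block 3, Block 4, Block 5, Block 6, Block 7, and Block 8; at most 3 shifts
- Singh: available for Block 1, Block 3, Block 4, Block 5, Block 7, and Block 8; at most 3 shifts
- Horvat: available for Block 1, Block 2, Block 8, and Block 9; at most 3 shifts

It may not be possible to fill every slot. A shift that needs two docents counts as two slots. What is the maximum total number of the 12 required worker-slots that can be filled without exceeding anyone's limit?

12

Total capacity across all docents is 2+3+3+3+3+3 = 17, and 12 slots are needed, so at most 12 can be filled.
An assignment achieving 12: Block 1→Cho+Gallo, Block 2→Mbeki, Block 3→Lindqvist, Block 4→Mbeki, Block 5→Gallo, Block 6→Lindqvist, Block 7→Cho+Mbeki, Block 8→Singh, Block 9→Gallo, Block 10→Cho.
Loads: Lindqvist 2/2, Cho 3/3, Gallo 3/3, Mbeki 3/3, Singh 1/3, Horvat 0/3.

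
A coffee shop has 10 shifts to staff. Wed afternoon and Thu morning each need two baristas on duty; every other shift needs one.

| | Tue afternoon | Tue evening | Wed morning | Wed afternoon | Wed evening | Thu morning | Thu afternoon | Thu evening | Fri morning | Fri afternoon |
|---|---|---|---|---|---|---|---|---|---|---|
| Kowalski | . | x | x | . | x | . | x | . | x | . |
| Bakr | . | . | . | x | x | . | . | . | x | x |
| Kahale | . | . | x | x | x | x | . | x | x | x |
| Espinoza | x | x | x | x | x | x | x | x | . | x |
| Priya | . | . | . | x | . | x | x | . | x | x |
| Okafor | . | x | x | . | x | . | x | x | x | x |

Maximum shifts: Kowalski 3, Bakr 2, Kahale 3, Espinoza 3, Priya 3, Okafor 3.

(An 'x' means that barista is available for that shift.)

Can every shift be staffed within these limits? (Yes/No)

Tue afternoon can only be covered by Espinoza, so that assignment is forced.
One valid schedule: Tue afternoon→Espinoza, Tue evening→Kowalski, Wed morning→Kowalski, Wed afternoon→Espinoza+Priya, Wed evening→Bakr, Thu morning→Kahale+Espinoza, Thu afternoon→Kowalski, Thu evening→Kahale, Fri morning→Bakr, Fri afternoon→Kahale.
Loads: Kowalski 3/3, Bakr 2/2, Kahale 3/3, Espinoza 3/3, Priya 1/3, Okafor 0/3 — all within limits.

Yes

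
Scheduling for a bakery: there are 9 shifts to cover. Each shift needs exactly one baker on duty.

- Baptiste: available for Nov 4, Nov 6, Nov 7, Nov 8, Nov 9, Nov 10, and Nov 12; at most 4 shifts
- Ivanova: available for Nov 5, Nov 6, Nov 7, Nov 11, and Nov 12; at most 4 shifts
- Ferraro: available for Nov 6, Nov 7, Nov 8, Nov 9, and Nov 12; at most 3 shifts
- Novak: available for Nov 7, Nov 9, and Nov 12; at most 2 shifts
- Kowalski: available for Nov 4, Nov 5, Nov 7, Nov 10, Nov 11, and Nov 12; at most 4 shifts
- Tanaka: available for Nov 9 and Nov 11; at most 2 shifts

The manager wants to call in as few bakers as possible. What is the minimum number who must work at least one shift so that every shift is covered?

3

9 slots to fill and no one can take more than 4, so at least ⌈9/4⌉ = 3 bakers are needed.
Baptiste, Ivanova, and Ferraro alone can cover everything: Nov 4→Baptiste, Nov 5→Ivanova, Nov 6→Ivanova, Nov 7→Ivanova, Nov 8→Baptiste, Nov 9→Baptiste, Nov 10→Baptiste, Nov 11→Ivanova, Nov 12→Ferraro.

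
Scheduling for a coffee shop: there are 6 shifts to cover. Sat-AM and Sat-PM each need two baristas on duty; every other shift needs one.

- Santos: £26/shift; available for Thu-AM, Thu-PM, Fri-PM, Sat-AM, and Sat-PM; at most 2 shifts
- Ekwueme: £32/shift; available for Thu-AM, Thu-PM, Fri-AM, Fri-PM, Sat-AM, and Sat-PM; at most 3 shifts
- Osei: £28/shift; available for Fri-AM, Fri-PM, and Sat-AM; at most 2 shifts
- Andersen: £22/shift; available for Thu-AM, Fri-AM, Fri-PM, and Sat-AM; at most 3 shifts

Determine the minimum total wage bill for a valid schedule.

Sat-PM can only be covered by Santos and Ekwueme, so that assignment is forced.
Picking the cheapest available barista for each shift independently would cost £198, but that ignores the shift limits.
An optimal schedule: Thu-AM→Andersen, Thu-PM→Santos, Fri-AM→Andersen, Fri-PM→Osei, Sat-AM→Andersen+Osei, Sat-PM→Santos+Ekwueme.
Total: 22 + 26 + 22 + 28 + 22 + 28 + 26 + 32 = £206.

£206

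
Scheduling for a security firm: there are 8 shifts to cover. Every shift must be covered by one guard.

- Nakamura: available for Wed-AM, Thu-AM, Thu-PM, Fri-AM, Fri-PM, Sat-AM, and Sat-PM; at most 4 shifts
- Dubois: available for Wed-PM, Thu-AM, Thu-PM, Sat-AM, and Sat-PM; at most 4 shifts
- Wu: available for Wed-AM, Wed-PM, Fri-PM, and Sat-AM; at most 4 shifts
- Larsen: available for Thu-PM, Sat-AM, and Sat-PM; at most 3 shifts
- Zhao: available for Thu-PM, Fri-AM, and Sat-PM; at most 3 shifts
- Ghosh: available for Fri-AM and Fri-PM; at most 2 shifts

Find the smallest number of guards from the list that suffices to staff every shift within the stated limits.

8 slots to fill and no one can take more than 4, so at least ⌈8/4⌉ = 2 guards are needed.
Nakamura and Dubois alone can cover everything: Wed-AM→Nakamura, Wed-PM→Dubois, Thu-AM→Nakamura, Thu-PM→Dubois, Fri-AM→Nakamura, Fri-PM→Nakamura, Sat-AM→Dubois, Sat-PM→Dubois.

2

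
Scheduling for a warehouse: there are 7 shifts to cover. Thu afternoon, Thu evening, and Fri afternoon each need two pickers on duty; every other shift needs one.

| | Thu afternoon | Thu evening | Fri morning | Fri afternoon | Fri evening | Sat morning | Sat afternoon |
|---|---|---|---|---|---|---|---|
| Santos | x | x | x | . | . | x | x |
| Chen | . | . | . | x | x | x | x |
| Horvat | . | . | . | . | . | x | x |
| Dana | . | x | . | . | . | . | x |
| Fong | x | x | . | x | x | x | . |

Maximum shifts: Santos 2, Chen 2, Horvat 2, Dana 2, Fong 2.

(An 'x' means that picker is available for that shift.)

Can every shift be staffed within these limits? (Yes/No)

No

Total capacity is 10 and 10 slots are needed, so capacity alone doesn't rule it out.
Shifts {Thu afternoon, Thu evening, Fri morning, Fri afternoon} need 7 worker-slots in total, but the pickers available for any of those shifts (Santos, Chen, Dana, and Fong) can supply at most 6 among them. So no valid schedule exists.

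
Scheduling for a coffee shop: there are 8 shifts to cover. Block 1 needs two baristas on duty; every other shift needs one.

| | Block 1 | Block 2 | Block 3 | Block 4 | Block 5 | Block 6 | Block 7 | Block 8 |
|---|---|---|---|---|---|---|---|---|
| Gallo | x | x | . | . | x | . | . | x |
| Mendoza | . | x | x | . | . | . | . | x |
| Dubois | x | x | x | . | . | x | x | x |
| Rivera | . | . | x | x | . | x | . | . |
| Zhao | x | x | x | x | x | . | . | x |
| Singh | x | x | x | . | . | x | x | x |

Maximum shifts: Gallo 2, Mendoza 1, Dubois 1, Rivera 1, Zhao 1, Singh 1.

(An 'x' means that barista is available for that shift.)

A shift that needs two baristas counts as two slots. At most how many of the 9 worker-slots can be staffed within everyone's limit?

7

Total capacity across all baristas is 2+1+1+1+1+1 = 7, and 9 slots are needed, so at most 7 can be filled.
An assignment achieving 7: Block 1→Gallo+Zhao, Block 2→Mendoza, Block 4→Rivera, Block 5→Gallo, Block 6→Singh, Block 7→Dubois.
Loads: Gallo 2/2, Mendoza 1/1, Dubois 1/1, Rivera 1/1, Zhao 1/1, Singh 1/1.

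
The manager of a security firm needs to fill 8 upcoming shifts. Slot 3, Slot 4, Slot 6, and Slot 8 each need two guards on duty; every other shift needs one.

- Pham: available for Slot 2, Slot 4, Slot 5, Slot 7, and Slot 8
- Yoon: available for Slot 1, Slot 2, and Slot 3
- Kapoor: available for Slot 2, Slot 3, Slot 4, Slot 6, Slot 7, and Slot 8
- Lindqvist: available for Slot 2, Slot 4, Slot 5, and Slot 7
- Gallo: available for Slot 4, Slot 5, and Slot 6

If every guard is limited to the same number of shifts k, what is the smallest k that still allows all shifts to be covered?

With 5 guards and 12 worker-slots to fill, someone must work at least ⌈12/5⌉ = 3 shifts, so k ≥ 3.
k = 3 works: Slot 1→Yoon, Slot 2→Yoon, Slot 3→Yoon+Kapoor, Slot 4→Lindqvist+Gallo, Slot 5→Pham, Slot 6→Kapoor+Gallo, Slot 7→Pham, Slot 8→Pham+Kapoor.
Loads: Pham 3, Yoon 3, Kapoor 3, Lindqvist 1, Gallo 2 — all ≤ 3.

3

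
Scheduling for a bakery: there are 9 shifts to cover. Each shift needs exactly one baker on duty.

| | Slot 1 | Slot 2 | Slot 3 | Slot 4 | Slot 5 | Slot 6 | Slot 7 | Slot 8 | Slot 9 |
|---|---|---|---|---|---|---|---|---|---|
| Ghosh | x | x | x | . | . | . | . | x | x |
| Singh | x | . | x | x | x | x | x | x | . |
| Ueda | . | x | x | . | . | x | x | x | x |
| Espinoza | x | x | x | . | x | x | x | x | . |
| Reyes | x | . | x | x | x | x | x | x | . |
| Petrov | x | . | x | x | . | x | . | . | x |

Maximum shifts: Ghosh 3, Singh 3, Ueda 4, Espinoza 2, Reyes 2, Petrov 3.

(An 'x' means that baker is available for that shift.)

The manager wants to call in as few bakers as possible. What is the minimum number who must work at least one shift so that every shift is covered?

3

9 slots to fill and no one can take more than 4, so at least ⌈9/4⌉ = 3 bakers are needed.
Ghosh, Singh, and Ueda alone can cover everything: Slot 1→Ghosh, Slot 2→Ghosh, Slot 3→Ueda, Slot 4→Singh, Slot 5→Singh, Slot 6→Singh, Slot 7→Ueda, Slot 8→Ueda, Slot 9→Ghosh.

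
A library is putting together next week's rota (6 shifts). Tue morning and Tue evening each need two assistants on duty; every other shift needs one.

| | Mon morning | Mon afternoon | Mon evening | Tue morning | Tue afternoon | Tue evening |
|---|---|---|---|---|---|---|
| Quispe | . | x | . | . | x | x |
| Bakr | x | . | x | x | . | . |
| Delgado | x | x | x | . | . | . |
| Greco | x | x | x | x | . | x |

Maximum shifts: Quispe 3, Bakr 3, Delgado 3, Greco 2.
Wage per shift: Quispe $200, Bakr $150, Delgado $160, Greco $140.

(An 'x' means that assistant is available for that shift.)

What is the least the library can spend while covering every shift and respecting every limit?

Tue morning can only be covered by Bakr and Greco, so that assignment is forced.
Tue afternoon can only be covered by Quispe, so that assignment is forced.
Tue evening can only be covered by Quispe and Greco, so that assignment is forced.
Picking the cheapest available assistant for each shift independently would cost $1250, but that ignores the shift limits.
An optimal schedule: Mon morning→Bakr, Mon afternoon→Delgado, Mon evening→Bakr, Tue morning→Greco+Bakr, Tue afternoon→Quispe, Tue evening→Greco+Quispe.
Total: 150 + 160 + 150 + 140 + 150 + 200 + 140 + 200 = $1290.

$1290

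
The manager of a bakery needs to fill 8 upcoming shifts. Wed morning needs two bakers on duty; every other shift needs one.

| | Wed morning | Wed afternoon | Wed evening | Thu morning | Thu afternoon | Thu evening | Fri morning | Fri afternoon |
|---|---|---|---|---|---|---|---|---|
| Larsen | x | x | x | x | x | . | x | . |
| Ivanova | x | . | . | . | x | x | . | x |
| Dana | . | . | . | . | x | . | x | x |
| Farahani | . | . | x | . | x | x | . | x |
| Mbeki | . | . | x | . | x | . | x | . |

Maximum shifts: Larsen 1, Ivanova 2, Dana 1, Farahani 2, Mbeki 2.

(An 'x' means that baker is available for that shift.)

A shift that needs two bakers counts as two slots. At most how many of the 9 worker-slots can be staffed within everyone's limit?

7

Total capacity across all bakers is 1+2+1+2+2 = 8, and 9 slots are needed, so at most 8 can be filled.
Shifts {Wed morning, Wed afternoon} need 3 slots but only Larsen and Ivanova are available for them, supplying at most 2 — so at least 1 slot must go unfilled.
An assignment achieving 7: Wed morning→Ivanova, Wed afternoon→Larsen, Wed evening→Farahani, Thu afternoon→Mbeki, Thu evening→Ivanova, Fri morning→Dana, Fri afternoon→Farahani.
Loads: Larsen 1/1, Ivanova 2/2, Dana 1/1, Farahani 2/2, Mbeki 1/2.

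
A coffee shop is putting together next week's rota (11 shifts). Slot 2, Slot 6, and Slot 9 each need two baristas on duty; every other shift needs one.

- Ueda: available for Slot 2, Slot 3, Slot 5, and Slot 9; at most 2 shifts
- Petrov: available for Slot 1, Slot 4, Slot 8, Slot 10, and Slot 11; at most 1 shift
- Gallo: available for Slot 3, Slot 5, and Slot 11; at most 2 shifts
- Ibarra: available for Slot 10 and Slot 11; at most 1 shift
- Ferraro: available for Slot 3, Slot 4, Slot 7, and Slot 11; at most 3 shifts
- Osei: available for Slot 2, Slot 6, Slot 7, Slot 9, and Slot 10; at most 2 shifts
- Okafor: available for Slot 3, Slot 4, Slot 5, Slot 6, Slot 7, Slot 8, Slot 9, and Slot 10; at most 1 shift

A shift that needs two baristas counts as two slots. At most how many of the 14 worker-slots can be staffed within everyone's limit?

Total capacity across all baristas is 2+1+2+1+3+2+1 = 12, and 14 slots are needed, so at most 12 can be filled.
An assignment achieving 12: Slot 1→Petrov, Slot 2→Ueda+Osei, Slot 3→Gallo, Slot 4→Ferraro, Slot 5→Gallo, Slot 6→Osei+Okafor, Slot 7→Ferraro, Slot 9→Ueda, Slot 10→Ibarra, Slot 11→Ferraro.
Loads: Ueda 2/2, Petrov 1/1, Gallo 2/2, Ibarra 1/1, Ferraro 3/3, Osei 2/2, Okafor 1/1.

12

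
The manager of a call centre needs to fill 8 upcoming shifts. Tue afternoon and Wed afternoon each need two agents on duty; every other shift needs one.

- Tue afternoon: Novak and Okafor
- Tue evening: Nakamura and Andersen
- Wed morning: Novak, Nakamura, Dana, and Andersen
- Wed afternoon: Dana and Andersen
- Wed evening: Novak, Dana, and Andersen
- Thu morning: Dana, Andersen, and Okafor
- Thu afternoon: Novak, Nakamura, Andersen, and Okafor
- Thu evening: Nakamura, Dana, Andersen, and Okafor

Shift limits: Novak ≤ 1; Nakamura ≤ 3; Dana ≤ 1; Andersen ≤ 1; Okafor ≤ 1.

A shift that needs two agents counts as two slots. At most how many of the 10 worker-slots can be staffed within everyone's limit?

Total capacity across all agents is 1+3+1+1+1 = 7, and 10 slots are needed, so at most 7 can be filled.
An assignment achieving 7: Tue afternoon→Novak+Okafor, Tue evening→Nakamura, Wed morning→Nakamura, Wed afternoon→Dana+Andersen, Thu afternoon→Nakamura.
Loads: Novak 1/1, Nakamura 3/3, Dana 1/1, Andersen 1/1, Okafor 1/1.

7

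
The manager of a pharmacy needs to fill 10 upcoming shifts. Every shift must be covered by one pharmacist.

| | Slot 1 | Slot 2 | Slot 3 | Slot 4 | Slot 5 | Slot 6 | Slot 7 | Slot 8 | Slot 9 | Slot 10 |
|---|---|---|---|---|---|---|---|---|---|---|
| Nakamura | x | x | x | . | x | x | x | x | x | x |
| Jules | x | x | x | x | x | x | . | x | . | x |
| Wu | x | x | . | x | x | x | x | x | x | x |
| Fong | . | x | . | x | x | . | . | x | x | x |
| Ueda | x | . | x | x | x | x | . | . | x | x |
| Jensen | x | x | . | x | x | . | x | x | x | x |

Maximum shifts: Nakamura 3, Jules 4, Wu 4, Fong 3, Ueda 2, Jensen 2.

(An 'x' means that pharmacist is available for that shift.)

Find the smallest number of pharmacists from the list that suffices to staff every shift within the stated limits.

10 slots to fill and no one can take more than 4, so at least ⌈10/4⌉ = 3 pharmacists are needed.
Nakamura, Jules, and Wu alone can cover everything: Slot 1→Jules, Slot 2→Jules, Slot 3→Nakamura, Slot 4→Jules, Slot 5→Jules, Slot 6→Wu, Slot 7→Nakamura, Slot 8→Wu, Slot 9→Nakamura, Slot 10→Wu.

3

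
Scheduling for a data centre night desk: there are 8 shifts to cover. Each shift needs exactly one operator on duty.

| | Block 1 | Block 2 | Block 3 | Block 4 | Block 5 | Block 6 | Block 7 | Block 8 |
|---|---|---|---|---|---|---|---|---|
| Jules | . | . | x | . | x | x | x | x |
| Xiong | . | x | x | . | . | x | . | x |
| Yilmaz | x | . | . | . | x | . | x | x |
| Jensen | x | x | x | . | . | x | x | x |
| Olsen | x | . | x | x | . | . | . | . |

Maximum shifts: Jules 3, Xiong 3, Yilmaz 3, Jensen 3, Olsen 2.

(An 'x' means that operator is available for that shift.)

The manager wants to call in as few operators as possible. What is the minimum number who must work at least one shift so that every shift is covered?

3

8 slots to fill and no one can take more than 3, so at least ⌈8/3⌉ = 3 operators are needed.
Jules, Xiong, and Olsen alone can cover everything: Block 1→Olsen, Block 2→Xiong, Block 3→Xiong, Block 4→Olsen, Block 5→Jules, Block 6→Jules, Block 7→Jules, Block 8→Xiong.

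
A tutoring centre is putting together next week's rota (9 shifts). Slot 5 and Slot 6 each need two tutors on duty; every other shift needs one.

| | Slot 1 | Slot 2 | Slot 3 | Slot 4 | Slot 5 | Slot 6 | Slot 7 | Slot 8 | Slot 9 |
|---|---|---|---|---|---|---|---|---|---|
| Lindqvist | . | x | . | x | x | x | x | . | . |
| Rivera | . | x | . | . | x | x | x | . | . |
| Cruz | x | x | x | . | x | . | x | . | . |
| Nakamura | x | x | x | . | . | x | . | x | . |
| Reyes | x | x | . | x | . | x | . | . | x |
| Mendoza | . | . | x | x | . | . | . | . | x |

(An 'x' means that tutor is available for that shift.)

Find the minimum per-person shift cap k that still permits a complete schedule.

With 6 tutors and 11 worker-slots to fill, someone must work at least ⌈11/6⌉ = 2 shifts, so k ≥ 2.
k = 2 works: Slot 1→Cruz, Slot 2→Rivera, Slot 3→Cruz, Slot 4→Mendoza, Slot 5→Lindqvist+Rivera, Slot 6→Nakamura+Reyes, Slot 7→Lindqvist, Slot 8→Nakamura, Slot 9→Reyes.
Loads: Lindqvist 2, Rivera 2, Cruz 2, Nakamura 2, Reyes 2, Mendoza 1 — all ≤ 2.

2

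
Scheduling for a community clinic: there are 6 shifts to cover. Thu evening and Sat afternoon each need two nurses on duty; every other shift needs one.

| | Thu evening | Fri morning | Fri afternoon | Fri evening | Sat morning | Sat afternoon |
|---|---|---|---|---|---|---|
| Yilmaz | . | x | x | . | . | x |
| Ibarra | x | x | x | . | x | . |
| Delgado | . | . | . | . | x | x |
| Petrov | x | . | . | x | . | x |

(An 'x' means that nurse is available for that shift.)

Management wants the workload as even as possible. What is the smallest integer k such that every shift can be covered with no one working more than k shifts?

With 4 nurses and 8 worker-slots to fill, someone must work at least ⌈8/4⌉ = 2 shifts, so k ≥ 2.
k = 2 works: Thu evening→Ibarra+Petrov, Fri morning→Yilmaz, Fri afternoon→Ibarra, Fri evening→Petrov, Sat morning→Delgado, Sat afternoon→Yilmaz+Delgado.
Loads: Yilmaz 2, Ibarra 2, Delgado 2, Petrov 2 — all ≤ 2.

2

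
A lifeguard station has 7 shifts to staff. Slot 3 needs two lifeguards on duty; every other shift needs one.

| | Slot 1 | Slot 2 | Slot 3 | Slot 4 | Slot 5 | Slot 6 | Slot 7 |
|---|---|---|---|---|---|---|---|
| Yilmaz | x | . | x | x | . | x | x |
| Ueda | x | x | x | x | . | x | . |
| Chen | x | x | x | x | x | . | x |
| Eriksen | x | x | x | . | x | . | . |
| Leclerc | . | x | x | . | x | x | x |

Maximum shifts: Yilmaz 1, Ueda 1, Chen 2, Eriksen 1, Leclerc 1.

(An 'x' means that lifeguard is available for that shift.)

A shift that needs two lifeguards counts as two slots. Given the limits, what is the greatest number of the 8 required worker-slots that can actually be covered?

Total capacity across all lifeguards is 1+1+2+1+1 = 6, and 8 slots are needed, so at most 6 can be filled.
An assignment achieving 6: Slot 1→Eriksen, Slot 2→Leclerc, Slot 4→Yilmaz, Slot 5→Chen, Slot 6→Ueda, Slot 7→Chen.
Loads: Yilmaz 1/1, Ueda 1/1, Chen 2/2, Eriksen 1/1, Leclerc 1/1.

6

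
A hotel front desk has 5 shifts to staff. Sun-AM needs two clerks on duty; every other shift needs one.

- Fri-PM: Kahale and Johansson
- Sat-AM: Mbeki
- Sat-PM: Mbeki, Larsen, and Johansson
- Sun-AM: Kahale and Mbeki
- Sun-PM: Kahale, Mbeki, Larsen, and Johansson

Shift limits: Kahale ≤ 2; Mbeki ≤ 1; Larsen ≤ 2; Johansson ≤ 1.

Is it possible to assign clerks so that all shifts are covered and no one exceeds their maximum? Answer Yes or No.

Total capacity is 6 and 6 slots are needed, so capacity alone doesn't rule it out.
Shifts {Sat-AM, Sun-AM} need 3 worker-slots in total, but the clerks available for any of those shifts (Kahale and Mbeki) can supply at most 2 among them. So no valid schedule exists.

No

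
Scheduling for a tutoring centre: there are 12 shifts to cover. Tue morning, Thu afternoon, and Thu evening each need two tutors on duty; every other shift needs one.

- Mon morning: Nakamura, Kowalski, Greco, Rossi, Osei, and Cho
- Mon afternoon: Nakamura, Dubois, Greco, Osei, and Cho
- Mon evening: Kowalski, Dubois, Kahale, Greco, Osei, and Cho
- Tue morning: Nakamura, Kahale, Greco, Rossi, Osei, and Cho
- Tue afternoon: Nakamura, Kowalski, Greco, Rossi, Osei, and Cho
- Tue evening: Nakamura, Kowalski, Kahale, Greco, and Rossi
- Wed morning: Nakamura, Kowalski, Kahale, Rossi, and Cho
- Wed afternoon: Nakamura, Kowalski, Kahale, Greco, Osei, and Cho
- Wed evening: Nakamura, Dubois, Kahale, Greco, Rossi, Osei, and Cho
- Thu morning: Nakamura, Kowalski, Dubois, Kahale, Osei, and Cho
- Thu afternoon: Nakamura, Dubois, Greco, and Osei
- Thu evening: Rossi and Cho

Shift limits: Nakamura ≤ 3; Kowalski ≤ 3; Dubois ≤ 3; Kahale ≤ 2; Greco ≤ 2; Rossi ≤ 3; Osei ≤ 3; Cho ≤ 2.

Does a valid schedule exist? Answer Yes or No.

Yes

Thu evening can only be covered by Rossi and Cho, so that assignment is forced.
One valid schedule: Mon morning→Kowalski, Mon afternoon→Nakamura, Mon evening→Kowalski, Tue morning→Kahale+Greco, Tue afternoon→Kowalski, Tue evening→Nakamura, Wed morning→Nakamura, Wed afternoon→Kahale, Wed evening→Dubois, Thu morning→Dubois, Thu afternoon→Dubois+Greco, Thu evening→Rossi+Cho.
Loads: Nakamura 3/3, Kowalski 3/3, Dubois 3/3, Kahale 2/2, Greco 2/2, Rossi 1/3, Osei 0/3, Cho 1/2 — all within limits.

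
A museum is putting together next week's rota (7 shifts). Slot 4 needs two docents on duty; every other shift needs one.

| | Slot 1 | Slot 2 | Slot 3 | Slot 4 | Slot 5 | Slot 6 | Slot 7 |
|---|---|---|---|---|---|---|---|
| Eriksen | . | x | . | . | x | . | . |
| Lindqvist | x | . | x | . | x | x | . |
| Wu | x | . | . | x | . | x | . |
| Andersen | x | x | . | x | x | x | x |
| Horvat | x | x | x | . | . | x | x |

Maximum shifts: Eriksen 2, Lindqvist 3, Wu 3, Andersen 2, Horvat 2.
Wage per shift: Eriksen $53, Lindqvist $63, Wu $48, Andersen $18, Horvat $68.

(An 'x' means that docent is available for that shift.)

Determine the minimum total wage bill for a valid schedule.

Slot 4 can only be covered by Wu and Andersen, so that assignment is forced.
Picking the cheapest available docent for each shift independently would cost $219, but that ignores the shift limits.
An optimal schedule: Slot 1→Wu, Slot 2→Eriksen, Slot 3→Lindqvist, Slot 4→Andersen+Wu, Slot 5→Eriksen, Slot 6→Wu, Slot 7→Andersen.
Total: 48 + 53 + 63 + 18 + 48 + 53 + 48 + 18 = $349.

$349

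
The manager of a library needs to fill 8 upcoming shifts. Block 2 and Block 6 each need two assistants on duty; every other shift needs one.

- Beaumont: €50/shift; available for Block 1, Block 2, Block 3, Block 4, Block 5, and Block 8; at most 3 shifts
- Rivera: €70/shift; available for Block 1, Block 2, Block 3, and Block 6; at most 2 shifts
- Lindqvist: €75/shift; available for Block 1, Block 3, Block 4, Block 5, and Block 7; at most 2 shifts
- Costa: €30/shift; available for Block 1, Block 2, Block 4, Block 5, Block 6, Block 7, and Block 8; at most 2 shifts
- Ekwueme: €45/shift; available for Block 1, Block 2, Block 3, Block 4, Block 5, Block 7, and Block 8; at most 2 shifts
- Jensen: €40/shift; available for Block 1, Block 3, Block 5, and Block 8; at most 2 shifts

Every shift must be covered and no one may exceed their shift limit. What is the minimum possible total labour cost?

Block 6 can only be covered by Rivera and Costa, so that assignment is forced.
Picking the cheapest available assistant for each shift independently would cost €365, but that ignores the shift limits.
An optimal schedule: Block 1→Beaumont, Block 2→Ekwueme+Beaumont, Block 3→Jensen, Block 4→Ekwueme, Block 5→Beaumont, Block 6→Costa+Rivera, Block 7→Costa, Block 8→Jensen.
Total: 50 + 45 + 50 + 40 + 45 + 50 + 30 + 70 + 30 + 40 = €450.

€450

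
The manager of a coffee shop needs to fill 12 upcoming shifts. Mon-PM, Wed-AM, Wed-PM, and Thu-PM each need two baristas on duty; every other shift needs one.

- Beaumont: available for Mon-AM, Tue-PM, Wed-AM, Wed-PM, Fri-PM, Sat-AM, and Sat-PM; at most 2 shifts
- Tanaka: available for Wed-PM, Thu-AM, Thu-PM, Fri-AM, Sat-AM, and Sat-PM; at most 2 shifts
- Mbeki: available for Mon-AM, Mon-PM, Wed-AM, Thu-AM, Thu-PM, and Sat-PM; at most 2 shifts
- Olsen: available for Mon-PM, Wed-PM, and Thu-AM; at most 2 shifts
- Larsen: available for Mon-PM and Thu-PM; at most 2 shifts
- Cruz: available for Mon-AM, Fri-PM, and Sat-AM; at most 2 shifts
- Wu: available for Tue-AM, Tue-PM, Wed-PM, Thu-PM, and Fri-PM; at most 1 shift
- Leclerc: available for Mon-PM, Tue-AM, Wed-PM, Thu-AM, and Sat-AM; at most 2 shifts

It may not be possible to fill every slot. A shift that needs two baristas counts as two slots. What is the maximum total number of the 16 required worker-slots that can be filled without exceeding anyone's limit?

Total capacity across all baristas is 2+2+2+2+2+2+1+2 = 15, and 16 slots are needed, so at most 15 can be filled.
An assignment achieving 15: Mon-AM→Mbeki, Mon-PM→Olsen+Larsen, Tue-AM→Wu, Tue-PM→Beaumont, Wed-AM→Beaumont+Mbeki, Wed-PM→Olsen+Leclerc, Thu-AM→Leclerc, Thu-PM→Larsen, Fri-AM→Tanaka, Fri-PM→Cruz, Sat-AM→Cruz, Sat-PM→Tanaka.
Loads: Beaumont 2/2, Tanaka 2/2, Mbeki 2/2, Olsen 2/2, Larsen 2/2, Cruz 2/2, Wu 1/1, Leclerc 2/2.

15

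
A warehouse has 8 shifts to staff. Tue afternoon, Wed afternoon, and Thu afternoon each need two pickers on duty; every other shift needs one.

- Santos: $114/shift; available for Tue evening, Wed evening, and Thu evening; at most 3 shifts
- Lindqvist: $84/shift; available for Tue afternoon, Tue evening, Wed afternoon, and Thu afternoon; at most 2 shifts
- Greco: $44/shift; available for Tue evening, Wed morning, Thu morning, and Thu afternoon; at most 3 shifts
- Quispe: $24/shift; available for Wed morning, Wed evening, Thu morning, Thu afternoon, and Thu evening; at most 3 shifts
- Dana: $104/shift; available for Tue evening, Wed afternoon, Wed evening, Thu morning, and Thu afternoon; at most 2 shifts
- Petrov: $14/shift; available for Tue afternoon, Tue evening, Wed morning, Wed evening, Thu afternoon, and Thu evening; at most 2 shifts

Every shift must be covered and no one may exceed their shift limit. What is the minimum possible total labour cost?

$504

Tue afternoon can only be covered by Lindqvist and Petrov, so that assignment is forced.
Wed afternoon can only be covered by Lindqvist and Dana, so that assignment is forced.
Picking the cheapest available picker for each shift independently would cost $404, but that ignores the shift limits.
An optimal schedule: Tue afternoon→Petrov+Lindqvist, Tue evening→Greco, Wed morning→Petrov, Wed afternoon→Lindqvist+Dana, Wed evening→Quispe, Thu morning→Greco, Thu afternoon→Quispe+Greco, Thu evening→Quispe.
Total: 14 + 84 + 44 + 14 + 84 + 104 + 24 + 44 + 24 + 44 + 24 = $504.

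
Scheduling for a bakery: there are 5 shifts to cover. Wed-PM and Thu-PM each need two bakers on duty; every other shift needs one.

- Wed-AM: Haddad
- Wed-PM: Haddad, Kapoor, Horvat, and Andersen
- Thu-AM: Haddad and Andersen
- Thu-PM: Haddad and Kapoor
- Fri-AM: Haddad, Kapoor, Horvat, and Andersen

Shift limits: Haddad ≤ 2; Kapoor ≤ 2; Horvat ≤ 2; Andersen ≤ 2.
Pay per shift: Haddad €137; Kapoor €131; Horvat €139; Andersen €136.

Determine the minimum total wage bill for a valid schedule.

€947

Wed-AM can only be covered by Haddad, so that assignment is forced.
Thu-PM can only be covered by Haddad and Kapoor, so that assignment is forced.
Picking the cheapest available baker for each shift independently would cost €939, but that ignores the shift limits.
An optimal schedule: Wed-AM→Haddad, Wed-PM→Horvat+Andersen, Thu-AM→Andersen, Thu-PM→Haddad+Kapoor, Fri-AM→Kapoor.
Total: 137 + 139 + 136 + 136 + 137 + 131 + 131 = €947.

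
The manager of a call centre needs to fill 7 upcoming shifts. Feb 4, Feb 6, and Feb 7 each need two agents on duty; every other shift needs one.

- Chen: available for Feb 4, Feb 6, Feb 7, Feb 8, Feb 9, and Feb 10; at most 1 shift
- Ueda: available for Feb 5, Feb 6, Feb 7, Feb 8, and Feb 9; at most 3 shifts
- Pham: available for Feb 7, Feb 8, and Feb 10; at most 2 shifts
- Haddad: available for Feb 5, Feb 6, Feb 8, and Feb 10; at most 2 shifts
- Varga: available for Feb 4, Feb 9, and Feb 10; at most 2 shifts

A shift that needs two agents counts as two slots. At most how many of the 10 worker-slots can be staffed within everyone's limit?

Total capacity across all agents is 1+3+2+2+2 = 10, and 10 slots are needed, so at most 10 can be filled.
An assignment achieving 10: Feb 4→Chen+Varga, Feb 5→Ueda, Feb 6→Ueda+Haddad, Feb 7→Ueda+Pham, Feb 8→Pham, Feb 9→Varga, Feb 10→Haddad.
Loads: Chen 1/1, Ueda 3/3, Pham 2/2, Haddad 2/2, Varga 2/2.

10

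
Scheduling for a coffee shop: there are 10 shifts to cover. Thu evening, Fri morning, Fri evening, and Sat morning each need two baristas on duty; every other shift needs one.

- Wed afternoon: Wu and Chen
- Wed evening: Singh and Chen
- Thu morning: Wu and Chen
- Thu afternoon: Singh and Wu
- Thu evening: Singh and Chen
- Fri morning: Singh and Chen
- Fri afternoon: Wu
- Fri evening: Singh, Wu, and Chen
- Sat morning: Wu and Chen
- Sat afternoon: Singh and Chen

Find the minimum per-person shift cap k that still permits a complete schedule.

With 3 baristas and 14 worker-slots to fill, someone must work at least ⌈14/3⌉ = 5 shifts, so k ≥ 5.
k = 5 works: Wed afternoon→Wu, Wed evening→Singh, Thu morning→Wu, Thu afternoon→Singh, Thu evening→Singh+Chen, Fri morning→Singh+Chen, Fri afternoon→Wu, Fri evening→Wu+Chen, Sat morning→Wu+Chen, Sat afternoon→Singh.
Loads: Singh 5, Wu 5, Chen 4 — all ≤ 5.

5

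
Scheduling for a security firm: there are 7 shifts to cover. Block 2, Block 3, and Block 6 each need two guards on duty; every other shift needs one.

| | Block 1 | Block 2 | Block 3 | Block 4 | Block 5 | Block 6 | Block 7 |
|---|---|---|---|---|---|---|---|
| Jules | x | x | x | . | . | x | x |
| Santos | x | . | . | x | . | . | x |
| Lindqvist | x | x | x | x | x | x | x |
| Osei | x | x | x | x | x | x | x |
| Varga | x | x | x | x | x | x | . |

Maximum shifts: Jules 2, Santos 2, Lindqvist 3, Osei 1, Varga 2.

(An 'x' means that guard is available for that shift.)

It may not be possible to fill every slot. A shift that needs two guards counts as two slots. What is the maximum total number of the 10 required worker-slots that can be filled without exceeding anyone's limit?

Total capacity across all guards is 2+2+3+1+2 = 10, and 10 slots are needed, so at most 10 can be filled.
An assignment achieving 10: Block 1→Varga, Block 2→Jules+Lindqvist, Block 3→Jules+Lindqvist, Block 4→Santos, Block 5→Lindqvist, Block 6→Osei+Varga, Block 7→Santos.
Loads: Jules 2/2, Santos 2/2, Lindqvist 3/3, Osei 1/1, Varga 2/2.

10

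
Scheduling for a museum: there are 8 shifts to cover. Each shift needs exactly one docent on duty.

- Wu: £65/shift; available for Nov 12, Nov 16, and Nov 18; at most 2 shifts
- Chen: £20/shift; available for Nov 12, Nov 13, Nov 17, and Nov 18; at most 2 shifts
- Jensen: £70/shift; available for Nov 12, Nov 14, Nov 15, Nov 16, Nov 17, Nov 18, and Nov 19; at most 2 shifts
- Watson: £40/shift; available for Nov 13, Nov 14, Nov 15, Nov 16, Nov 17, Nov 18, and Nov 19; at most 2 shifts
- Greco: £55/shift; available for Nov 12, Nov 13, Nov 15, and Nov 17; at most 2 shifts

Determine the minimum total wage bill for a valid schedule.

£360

Picking the cheapest available docent for each shift independently would cost £240, but that ignores the shift limits.
An optimal schedule: Nov 12→Chen, Nov 13→Chen, Nov 14→Watson, Nov 15→Greco, Nov 16→Wu, Nov 17→Greco, Nov 18→Wu, Nov 19→Watson.
Total: 20 + 20 + 40 + 55 + 65 + 55 + 65 + 40 = £360.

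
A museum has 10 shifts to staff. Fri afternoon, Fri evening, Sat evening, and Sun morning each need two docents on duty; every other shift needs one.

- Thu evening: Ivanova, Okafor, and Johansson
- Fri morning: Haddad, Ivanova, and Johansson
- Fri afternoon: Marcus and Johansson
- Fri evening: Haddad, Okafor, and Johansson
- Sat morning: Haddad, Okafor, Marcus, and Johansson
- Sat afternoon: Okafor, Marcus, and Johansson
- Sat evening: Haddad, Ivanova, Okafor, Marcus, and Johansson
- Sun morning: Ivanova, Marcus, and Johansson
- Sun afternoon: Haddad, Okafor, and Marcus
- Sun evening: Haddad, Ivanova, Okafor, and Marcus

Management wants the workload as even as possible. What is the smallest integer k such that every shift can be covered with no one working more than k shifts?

With 5 docents and 14 worker-slots to fill, someone must work at least ⌈14/5⌉ = 3 shifts, so k ≥ 3.
k = 3 works: Thu evening→Ivanova, Fri morning→Haddad, Fri afternoon→Marcus+Johansson, Fri evening→Haddad+Okafor, Sat morning→Okafor, Sat afternoon→Okafor, Sat evening→Marcus+Johansson, Sun morning→Ivanova+Marcus, Sun afternoon→Haddad, Sun evening→Ivanova.
Loads: Haddad 3, Ivanova 3, Okafor 3, Marcus 3, Johansson 2 — all ≤ 3.

3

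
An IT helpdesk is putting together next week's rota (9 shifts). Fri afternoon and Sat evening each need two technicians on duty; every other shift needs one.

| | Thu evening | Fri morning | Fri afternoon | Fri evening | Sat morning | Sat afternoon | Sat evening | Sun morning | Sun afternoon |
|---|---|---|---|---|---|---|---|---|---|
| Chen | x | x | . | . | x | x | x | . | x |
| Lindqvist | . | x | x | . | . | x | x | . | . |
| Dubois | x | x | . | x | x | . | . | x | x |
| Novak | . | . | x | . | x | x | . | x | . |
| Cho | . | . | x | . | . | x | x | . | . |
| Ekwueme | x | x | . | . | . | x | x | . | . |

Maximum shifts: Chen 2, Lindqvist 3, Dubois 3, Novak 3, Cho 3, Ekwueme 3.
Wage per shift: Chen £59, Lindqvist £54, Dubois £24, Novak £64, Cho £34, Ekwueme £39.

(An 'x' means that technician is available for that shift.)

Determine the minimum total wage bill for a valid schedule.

Fri evening can only be covered by Dubois, so that assignment is forced.
Picking the cheapest available technician for each shift independently would cost £339, but that ignores the shift limits.
An optimal schedule: Thu evening→Ekwueme, Fri morning→Ekwueme, Fri afternoon→Cho+Lindqvist, Fri evening→Dubois, Sat morning→Chen, Sat afternoon→Cho, Sat evening→Cho+Ekwueme, Sun morning→Dubois, Sun afternoon→Dubois.
Total: 39 + 39 + 34 + 54 + 24 + 59 + 34 + 34 + 39 + 24 + 24 = £404.

£404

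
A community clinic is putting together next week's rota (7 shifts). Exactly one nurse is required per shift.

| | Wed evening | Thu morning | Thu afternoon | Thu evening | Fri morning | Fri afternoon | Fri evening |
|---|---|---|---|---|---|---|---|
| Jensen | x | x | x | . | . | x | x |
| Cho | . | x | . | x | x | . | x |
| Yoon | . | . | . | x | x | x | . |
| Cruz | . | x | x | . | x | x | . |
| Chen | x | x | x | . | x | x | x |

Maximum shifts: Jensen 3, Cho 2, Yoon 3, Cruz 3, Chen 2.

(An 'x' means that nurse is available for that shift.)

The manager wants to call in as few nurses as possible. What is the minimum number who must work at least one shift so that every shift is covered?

3

7 slots to fill and no one can take more than 3, so at least ⌈7/3⌉ = 3 nurses are needed.
Jensen, Cho, and Yoon alone can cover everything: Wed evening→Jensen, Thu morning→Jensen, Thu afternoon→Jensen, Thu evening→Cho, Fri morning→Yoon, Fri afternoon→Yoon, Fri evening→Cho.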